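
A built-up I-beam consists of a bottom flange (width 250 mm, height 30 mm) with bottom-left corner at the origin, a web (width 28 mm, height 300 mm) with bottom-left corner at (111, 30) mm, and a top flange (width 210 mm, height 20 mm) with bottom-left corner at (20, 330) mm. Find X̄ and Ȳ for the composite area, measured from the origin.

X̄ = 125.00 mm, Ȳ = 151.87 mm

bottom flange: A = 250 × 30 = 7500.00, centroid at (125.00, 15.00).
web: A = 28 × 300 = 8400.00, centroid at (125.00, 180.00).
top flange: A = 210 × 20 = 4200.00, centroid at (125.00, 340.00).
ΣA = 20100.00 mm², ΣAX̄ = 2512500.00 mm³, ΣAȲ = 3052500.00 mm³.
X̄ = 2512500.00/20100.00 = 125.00 mm; Ȳ = 3052500.00/20100.00 = 151.87 mm.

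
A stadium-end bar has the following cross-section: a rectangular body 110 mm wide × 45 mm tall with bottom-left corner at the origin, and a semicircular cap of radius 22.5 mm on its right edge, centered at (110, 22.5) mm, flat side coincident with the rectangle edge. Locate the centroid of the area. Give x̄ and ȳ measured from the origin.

x̄ = 63.93 mm, ȳ = 22.50 mm

rectangular body: A = 110 × 45 = 4950.00, centroid at (55.00, 22.50).
semicircular end: A = ½π·22.5² = 795.22, centroid at (119.55, 22.50).
ΣA = 5745.22 mm²
ΣAx̄ = (4950.00)(55.00) + (795.22)(119.55) = 367317.47 mm³
ΣAȳ = (4950.00)(22.50) + (795.22)(22.50) = 129267.35 mm³
x̄ = 367317.47 / 5745.22 = 63.93 mm
ȳ = 129267.35 / 5745.22 = 22.50 mm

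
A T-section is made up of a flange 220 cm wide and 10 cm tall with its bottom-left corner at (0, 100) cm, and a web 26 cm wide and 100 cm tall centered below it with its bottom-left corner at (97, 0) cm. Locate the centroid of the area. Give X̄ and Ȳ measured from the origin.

Part | A | x̄ᵢ | ȳᵢ | A·x̄ᵢ | A·ȳᵢ
web | 2600.00 | 110.00 | 50.00 | 286000.00 | 130000.00
flange | 2200.00 | 110.00 | 105.00 | 242000.00 | 231000.00
Σ | 4800.00 |  |  | 528000.00 | 361000.00
X̄ = 528000.00 / 4800.00 = 110.00 cm
Ȳ = 361000.00 / 4800.00 = 75.21 cm

X̄ = 110.00 cm, Ȳ = 75.21 cm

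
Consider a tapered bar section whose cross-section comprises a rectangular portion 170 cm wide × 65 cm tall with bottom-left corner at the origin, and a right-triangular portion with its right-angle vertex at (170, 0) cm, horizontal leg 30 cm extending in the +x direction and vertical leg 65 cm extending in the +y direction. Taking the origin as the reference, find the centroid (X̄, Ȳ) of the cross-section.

X̄ = 92.70 cm, Ȳ = 31.62 cm

rectangular portion: A = 170 × 65 = 11050.00, centroid at (85.00, 32.50).
triangular portion: A = ½·30·65 = 975.00, centroid at (180.00, 21.67).
ΣA = 12025.00 cm², ΣAX̄ = 1114750.00 cm³, ΣAȲ = 380250.00 cm³.
X̄ = 1114750.00/12025.00 = 92.70 cm; Ȳ = 380250.00/12025.00 = 31.62 cm.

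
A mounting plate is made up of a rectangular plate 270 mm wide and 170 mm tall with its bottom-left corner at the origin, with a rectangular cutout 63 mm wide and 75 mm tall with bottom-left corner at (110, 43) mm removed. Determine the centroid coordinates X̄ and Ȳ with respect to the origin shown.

plate: A = 270 × 170 = 45900.00, centroid at (135.00, 85.00).
hole: A = −(63 × 75) = -4725.00, centroid at (141.50, 80.50).
ΣA = 41175.00 mm²
ΣAX̄ = (45900.00)(135.00) + (-4725.00)(141.50) = 5527912.50 mm³
ΣAȲ = (45900.00)(85.00) + (-4725.00)(80.50) = 3521137.50 mm³
X̄ = 5527912.50 / 41175.00 = 134.25 mm
Ȳ = 3521137.50 / 41175.00 = 85.52 mm

X̄ = 134.25 mm, Ȳ = 85.52 mm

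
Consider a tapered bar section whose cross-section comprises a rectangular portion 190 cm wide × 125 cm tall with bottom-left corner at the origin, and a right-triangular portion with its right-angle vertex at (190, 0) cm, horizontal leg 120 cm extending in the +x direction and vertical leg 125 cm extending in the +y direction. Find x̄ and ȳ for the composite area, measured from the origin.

x̄ = 127.40 cm, ȳ = 57.50 cm

rectangular portion: A = 190 × 125 = 23750.00, centroid at (95.00, 62.50).
triangular portion: A = ½·120·125 = 7500.00, centroid at (230.00, 41.67).
ΣA = 31250.00 cm²
ΣAx̄ = (23750.00)(95.00) + (7500.00)(230.00) = 3981250.00 cm³
ΣAȳ = (23750.00)(62.50) + (7500.00)(41.67) = 1796875.00 cm³
x̄ = 3981250.00 / 31250.00 = 127.40 cm
ȳ = 1796875.00 / 31250.00 = 57.50 cm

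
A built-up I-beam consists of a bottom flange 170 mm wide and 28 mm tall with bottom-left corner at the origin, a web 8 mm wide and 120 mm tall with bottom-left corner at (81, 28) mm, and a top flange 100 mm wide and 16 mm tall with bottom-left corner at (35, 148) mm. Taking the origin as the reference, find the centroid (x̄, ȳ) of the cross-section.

x̄ = 85.00 mm, ȳ = 54.74 mm

bottom flange: A = 170 × 28 = 4760.00, centroid at (85.00, 14.00).
web: A = 8 × 120 = 960.00, centroid at (85.00, 88.00).
top flange: A = 100 × 16 = 1600.00, centroid at (85.00, 156.00).
ΣA = 7320.00 mm², ΣAx̄ = 622200.00 mm³, ΣAȳ = 400720.00 mm³.
x̄ = 622200.00/7320.00 = 85.00 mm; ȳ = 400720.00/7320.00 = 54.74 mm.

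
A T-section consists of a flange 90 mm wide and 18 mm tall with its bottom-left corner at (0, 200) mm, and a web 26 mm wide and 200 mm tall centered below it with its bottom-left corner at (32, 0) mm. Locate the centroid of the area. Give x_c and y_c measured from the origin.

web: A = 26 × 200 = 5200.00, centroid at (45.00, 100.00).
flange: A = 90 × 18 = 1620.00, centroid at (45.00, 209.00).
ΣA = 6820.00 mm², ΣAx_c = 306900.00 mm³, ΣAy_c = 858580.00 mm³.
x_c = 306900.00/6820.00 = 45.00 mm; y_c = 858580.00/6820.00 = 125.89 mm.

x_c = 45.00 mm, y_c = 125.89 mm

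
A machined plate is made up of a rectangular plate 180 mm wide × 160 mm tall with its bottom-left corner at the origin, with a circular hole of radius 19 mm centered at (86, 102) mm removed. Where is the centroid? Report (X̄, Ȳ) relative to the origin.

X̄ = 90.16 mm, Ȳ = 79.10 mm

Part | A | x̄ᵢ | ȳᵢ | A·x̄ᵢ | A·ȳᵢ
plate | 28800.00 | 90.00 | 80.00 | 2592000.00 | 2304000.00
hole | -1134.11 | 86.00 | 102.00 | -97533.89 | -115679.72
Σ | 27665.89 |  |  | 2494466.11 | 2188320.28
X̄ = 2494466.11 / 27665.89 = 90.16 mm
Ȳ = 2188320.28 / 27665.89 = 79.10 mm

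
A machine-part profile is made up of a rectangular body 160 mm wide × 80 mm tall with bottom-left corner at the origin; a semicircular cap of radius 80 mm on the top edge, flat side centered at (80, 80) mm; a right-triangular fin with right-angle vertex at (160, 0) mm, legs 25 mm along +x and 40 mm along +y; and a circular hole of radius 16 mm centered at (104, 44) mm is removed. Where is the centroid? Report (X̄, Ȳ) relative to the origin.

X̄ = 81.10 mm, Ȳ = 72.24 mm

rectangular body: A = 160 × 80 = 12800.00, centroid at (80.00, 40.00).
semicircular top: A = ½π·80² = 10053.10, centroid at (80.00, 113.95).
triangular fin: A = ½·25·40 = 500.00, centroid at (168.33, 13.33).
hole: A = −π·16² = -804.25, centroid at (104.00, 44.00).
ΣA = 22548.85 mm²
ΣAX̄ = (12800.00)(80.00) + (10053.10)(80.00) + (500.00)(168.33) + (-804.25)(104.00) = 1828772.62 mm³
ΣAȲ = (12800.00)(40.00) + (10053.10)(113.95) + (500.00)(13.33) + (-804.25)(44.00) = 1628860.82 mm³
X̄ = 1828772.62 / 22548.85 = 81.10 mm
Ȳ = 1628860.82 / 22548.85 = 72.24 mm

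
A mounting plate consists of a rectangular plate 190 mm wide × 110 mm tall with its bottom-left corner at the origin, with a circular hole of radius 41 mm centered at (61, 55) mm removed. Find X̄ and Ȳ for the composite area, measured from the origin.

plate: A = 190 × 110 = 20900.00, centroid at (95.00, 55.00).
hole: A = −π·41² = -5281.02, centroid at (61.00, 55.00).
ΣA = 15618.98 mm², ΣAX̄ = 1663357.95 mm³, ΣAȲ = 859044.05 mm³.
X̄ = 1663357.95/15618.98 = 106.50 mm; Ȳ = 859044.05/15618.98 = 55.00 mm.

X̄ = 106.50 mm, Ȳ = 55.00 mm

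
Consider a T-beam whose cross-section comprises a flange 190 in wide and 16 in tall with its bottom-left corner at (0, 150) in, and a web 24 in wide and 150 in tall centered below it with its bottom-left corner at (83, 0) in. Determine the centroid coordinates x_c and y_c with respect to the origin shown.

Part | A | x̄ᵢ | ȳᵢ | A·x̄ᵢ | A·ȳᵢ
web | 3600.00 | 95.00 | 75.00 | 342000.00 | 270000.00
flange | 3040.00 | 95.00 | 158.00 | 288800.00 | 480320.00
Σ | 6640.00 |  |  | 630800.00 | 750320.00
x_c = 630800.00 / 6640.00 = 95.00 in
y_c = 750320.00 / 6640.00 = 113.00 in

x_c = 95.00 in, y_c = 113.00 in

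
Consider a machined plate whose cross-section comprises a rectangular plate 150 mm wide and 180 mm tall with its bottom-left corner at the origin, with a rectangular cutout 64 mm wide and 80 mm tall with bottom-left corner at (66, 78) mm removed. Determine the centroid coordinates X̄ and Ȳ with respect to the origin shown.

plate: A = 150 × 180 = 27000.00, centroid at (75.00, 90.00).
hole: A = −(64 × 80) = -5120.00, centroid at (98.00, 118.00).
ΣA = 21880.00 mm², ΣAX̄ = 1523240.00 mm³, ΣAȲ = 1825840.00 mm³.
X̄ = 1523240.00/21880.00 = 69.62 mm; Ȳ = 1825840.00/21880.00 = 83.45 mm.

X̄ = 69.62 mm, Ȳ = 83.45 mm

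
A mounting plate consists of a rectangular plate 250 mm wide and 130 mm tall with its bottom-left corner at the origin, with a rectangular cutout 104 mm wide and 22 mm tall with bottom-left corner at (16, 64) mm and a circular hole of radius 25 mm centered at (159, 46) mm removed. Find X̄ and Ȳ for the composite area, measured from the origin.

X̄ = 127.25 mm, Ȳ = 65.51 mm

Part | A | x̄ᵢ | ȳᵢ | A·x̄ᵢ | A·ȳᵢ
plate | 32500.00 | 125.00 | 65.00 | 4062500.00 | 2112500.00
hole 1 | -2288.00 | 68.00 | 75.00 | -155584.00 | -171600.00
hole 2 | -1963.50 | 159.00 | 46.00 | -312195.77 | -90320.79
Σ | 28248.50 |  |  | 3594720.23 | 1850579.21
X̄ = 3594720.23 / 28248.50 = 127.25 mm
Ȳ = 1850579.21 / 28248.50 = 65.51 mm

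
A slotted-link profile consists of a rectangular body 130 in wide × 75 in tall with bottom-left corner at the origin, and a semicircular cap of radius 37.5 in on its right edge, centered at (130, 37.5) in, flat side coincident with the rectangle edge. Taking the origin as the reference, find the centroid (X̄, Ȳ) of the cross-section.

X̄ = 79.95 in, Ȳ = 37.50 in

rectangular body: A = 130 × 75 = 9750.00, centroid at (65.00, 37.50).
semicircular end: A = ½π·37.5² = 2208.93, centroid at (145.92, 37.50).
ΣA = 11958.93 in²
ΣAX̄ = (9750.00)(65.00) + (2208.93)(145.92) = 956067.45 in³
ΣAȲ = (9750.00)(37.50) + (2208.93)(37.50) = 448459.96 in³
X̄ = 956067.45 / 11958.93 = 79.95 in
Ȳ = 448459.96 / 11958.93 = 37.50 in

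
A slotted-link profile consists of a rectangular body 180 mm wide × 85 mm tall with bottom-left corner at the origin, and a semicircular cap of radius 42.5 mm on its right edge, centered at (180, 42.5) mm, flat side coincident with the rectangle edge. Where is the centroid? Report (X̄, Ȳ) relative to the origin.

Part | A | x̄ᵢ | ȳᵢ | A·x̄ᵢ | A·ȳᵢ
rectangular body | 15300.00 | 90.00 | 42.50 | 1377000.00 | 650250.00
semicircular end | 2837.25 | 198.04 | 42.50 | 561882.24 | 120583.16
Σ | 18137.25 |  |  | 1938882.24 | 770833.16
X̄ = 1938882.24 / 18137.25 = 106.90 mm
Ȳ = 770833.16 / 18137.25 = 42.50 mm

X̄ = 106.90 mm, Ȳ = 42.50 mm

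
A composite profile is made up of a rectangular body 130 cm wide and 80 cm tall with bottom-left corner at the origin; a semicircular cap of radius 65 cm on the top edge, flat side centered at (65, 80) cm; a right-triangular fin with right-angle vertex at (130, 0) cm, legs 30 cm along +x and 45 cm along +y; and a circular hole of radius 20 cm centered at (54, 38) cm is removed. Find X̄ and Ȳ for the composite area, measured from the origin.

rectangular body: A = 130 × 80 = 10400.00, centroid at (65.00, 40.00).
semicircular top: A = ½π·65² = 6636.61, centroid at (65.00, 107.59).
triangular fin: A = ½·30·45 = 675.00, centroid at (140.00, 15.00).
hole: A = −π·20² = -1256.64, centroid at (54.00, 38.00).
ΣA = 16454.98 cm², ΣAX̄ = 1134021.54 cm³, ΣAȲ = 1092385.28 cm³.
X̄ = 1134021.54/16454.98 = 68.92 cm; Ȳ = 1092385.28/16454.98 = 66.39 cm.

X̄ = 68.92 cm, Ȳ = 66.39 cm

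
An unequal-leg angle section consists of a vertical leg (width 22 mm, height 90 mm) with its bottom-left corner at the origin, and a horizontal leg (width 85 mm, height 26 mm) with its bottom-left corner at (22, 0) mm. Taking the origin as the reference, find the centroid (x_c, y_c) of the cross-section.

vertical leg: A = 22 × 90 = 1980.00, centroid at (11.00, 45.00).
horizontal leg: A = 85 × 26 = 2210.00, centroid at (64.50, 13.00).
ΣA = 4190.00 mm², ΣAx_c = 164325.00 mm³, ΣAy_c = 117830.00 mm³.
x_c = 164325.00/4190.00 = 39.22 mm; y_c = 117830.00/4190.00 = 28.12 mm.

x_c = 39.22 mm, y_c = 28.12 mm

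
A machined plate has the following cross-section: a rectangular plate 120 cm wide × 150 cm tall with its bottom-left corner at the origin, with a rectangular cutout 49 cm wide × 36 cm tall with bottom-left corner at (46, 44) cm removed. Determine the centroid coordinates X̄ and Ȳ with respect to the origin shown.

X̄ = 58.86 cm, Ȳ = 76.41 cm

plate: A = 120 × 150 = 18000.00, centroid at (60.00, 75.00).
hole: A = −(49 × 36) = -1764.00, centroid at (70.50, 62.00).
ΣA = 16236.00 cm²
ΣAX̄ = (18000.00)(60.00) + (-1764.00)(70.50) = 955638.00 cm³
ΣAȲ = (18000.00)(75.00) + (-1764.00)(62.00) = 1240632.00 cm³
X̄ = 955638.00 / 16236.00 = 58.86 cm
Ȳ = 1240632.00 / 16236.00 = 76.41 cm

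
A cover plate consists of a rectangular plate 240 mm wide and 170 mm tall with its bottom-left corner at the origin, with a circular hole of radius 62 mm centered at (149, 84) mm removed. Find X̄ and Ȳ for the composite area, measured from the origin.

X̄ = 107.81 mm, Ȳ = 85.42 mm

plate: A = 240 × 170 = 40800.00, centroid at (120.00, 85.00).
hole: A = −π·62² = -12076.28, centroid at (149.00, 84.00).
ΣA = 28723.72 mm², ΣAX̄ = 3096633.96 mm³, ΣAȲ = 2453592.30 mm³.
X̄ = 3096633.96/28723.72 = 107.81 mm; Ȳ = 2453592.30/28723.72 = 85.42 mm.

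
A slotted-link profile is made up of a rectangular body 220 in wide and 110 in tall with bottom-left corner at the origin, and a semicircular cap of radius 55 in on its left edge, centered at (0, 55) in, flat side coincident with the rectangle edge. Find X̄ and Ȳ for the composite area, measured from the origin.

X̄ = 88.12 in, Ȳ = 55.00 in

rectangular body: A = 220 × 110 = 24200.00, centroid at (110.00, 55.00).
semicircular end: A = ½π·55² = 4751.66, centroid at (-23.34, 55.00).
ΣA = 28951.66 in², ΣAX̄ = 2551083.33 in³, ΣAȲ = 1592341.24 in³.
X̄ = 2551083.33/28951.66 = 88.12 in; Ȳ = 1592341.24/28951.66 = 55.00 in.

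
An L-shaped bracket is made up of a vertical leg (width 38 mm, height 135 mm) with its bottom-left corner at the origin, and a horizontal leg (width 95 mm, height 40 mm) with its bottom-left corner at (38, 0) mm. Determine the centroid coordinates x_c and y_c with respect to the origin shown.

x_c = 47.30 mm, y_c = 47.29 mm

Part | A | x̄ᵢ | ȳᵢ | A·x̄ᵢ | A·ȳᵢ
vertical leg | 5130.00 | 19.00 | 67.50 | 97470.00 | 346275.00
horizontal leg | 3800.00 | 85.50 | 20.00 | 324900.00 | 76000.00
Σ | 8930.00 |  |  | 422370.00 | 422275.00
x_c = 422370.00 / 8930.00 = 47.30 mm
y_c = 422275.00 / 8930.00 = 47.29 mm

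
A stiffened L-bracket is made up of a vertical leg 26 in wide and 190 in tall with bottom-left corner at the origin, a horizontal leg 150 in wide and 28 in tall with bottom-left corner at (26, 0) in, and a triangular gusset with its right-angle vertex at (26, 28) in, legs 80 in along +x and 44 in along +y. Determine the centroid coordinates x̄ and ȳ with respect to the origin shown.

vertical leg: A = 26 × 190 = 4940.00, centroid at (13.00, 95.00).
horizontal leg: A = 150 × 28 = 4200.00, centroid at (101.00, 14.00).
gusset: A = ½·80·44 = 1760.00, centroid at (52.67, 42.67).
ΣA = 10900.00 in², ΣAx̄ = 581113.33 in³, ΣAȳ = 603193.33 in³.
x̄ = 581113.33/10900.00 = 53.31 in; ȳ = 603193.33/10900.00 = 55.34 in.

x̄ = 53.31 in, ȳ = 55.34 in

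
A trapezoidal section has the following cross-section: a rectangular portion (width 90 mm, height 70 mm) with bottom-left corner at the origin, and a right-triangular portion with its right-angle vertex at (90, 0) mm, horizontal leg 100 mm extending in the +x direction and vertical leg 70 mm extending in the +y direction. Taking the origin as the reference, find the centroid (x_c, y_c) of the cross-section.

rectangular portion: A = 90 × 70 = 6300.00, centroid at (45.00, 35.00).
triangular portion: A = ½·100·70 = 3500.00, centroid at (123.33, 23.33).
ΣA = 9800.00 mm², ΣAx_c = 715166.67 mm³, ΣAy_c = 302166.67 mm³.
x_c = 715166.67/9800.00 = 72.98 mm; y_c = 302166.67/9800.00 = 30.83 mm.

x_c = 72.98 mm, y_c = 30.83 mm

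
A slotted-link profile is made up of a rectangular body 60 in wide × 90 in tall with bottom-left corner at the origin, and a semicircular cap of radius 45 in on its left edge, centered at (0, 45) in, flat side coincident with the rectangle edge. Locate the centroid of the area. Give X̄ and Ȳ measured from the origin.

rectangular body: A = 60 × 90 = 5400.00, centroid at (30.00, 45.00).
semicircular end: A = ½π·45² = 3180.86, centroid at (-19.10, 45.00).
ΣA = 8580.86 in²
ΣAX̄ = (5400.00)(30.00) + (3180.86)(-19.10) = 101250.00 in³
ΣAȲ = (5400.00)(45.00) + (3180.86)(45.00) = 386138.82 in³
X̄ = 101250.00 / 8580.86 = 11.80 in
Ȳ = 386138.82 / 8580.86 = 45.00 in

X̄ = 11.80 in, Ȳ = 45.00 in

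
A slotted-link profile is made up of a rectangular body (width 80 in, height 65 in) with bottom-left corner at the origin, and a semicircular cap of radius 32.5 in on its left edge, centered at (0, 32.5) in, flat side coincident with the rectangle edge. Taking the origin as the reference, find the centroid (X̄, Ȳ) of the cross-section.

rectangular body: A = 80 × 65 = 5200.00, centroid at (40.00, 32.50).
semicircular end: A = ½π·32.5² = 1659.15, centroid at (-13.79, 32.50).
ΣA = 6859.15 in², ΣAX̄ = 185114.58 in³, ΣAȲ = 222922.49 in³.
X̄ = 185114.58/6859.15 = 26.99 in; Ȳ = 222922.49/6859.15 = 32.50 in.

X̄ = 26.99 in, Ȳ = 32.50 in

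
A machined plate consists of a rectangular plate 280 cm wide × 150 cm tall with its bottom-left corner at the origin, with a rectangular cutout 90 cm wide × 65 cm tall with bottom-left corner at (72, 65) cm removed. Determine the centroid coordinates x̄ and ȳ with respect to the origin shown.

Part | A | x̄ᵢ | ȳᵢ | A·x̄ᵢ | A·ȳᵢ
plate | 42000.00 | 140.00 | 75.00 | 5880000.00 | 3150000.00
hole | -5850.00 | 117.00 | 97.50 | -684450.00 | -570375.00
Σ | 36150.00 |  |  | 5195550.00 | 2579625.00
x̄ = 5195550.00 / 36150.00 = 143.72 cm
ȳ = 2579625.00 / 36150.00 = 71.36 cm

x̄ = 143.72 cm, ȳ = 71.36 cm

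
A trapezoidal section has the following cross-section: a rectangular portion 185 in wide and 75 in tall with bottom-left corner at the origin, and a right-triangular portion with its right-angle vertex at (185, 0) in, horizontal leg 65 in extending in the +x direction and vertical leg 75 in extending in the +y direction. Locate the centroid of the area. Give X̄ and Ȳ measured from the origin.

Part | A | x̄ᵢ | ȳᵢ | A·x̄ᵢ | A·ȳᵢ
rectangular portion | 13875.00 | 92.50 | 37.50 | 1283437.50 | 520312.50
triangular portion | 2437.50 | 206.67 | 25.00 | 503750.00 | 60937.50
Σ | 16312.50 |  |  | 1787187.50 | 581250.00
X̄ = 1787187.50 / 16312.50 = 109.56 in
Ȳ = 581250.00 / 16312.50 = 35.63 in

X̄ = 109.56 in, Ȳ = 35.63 in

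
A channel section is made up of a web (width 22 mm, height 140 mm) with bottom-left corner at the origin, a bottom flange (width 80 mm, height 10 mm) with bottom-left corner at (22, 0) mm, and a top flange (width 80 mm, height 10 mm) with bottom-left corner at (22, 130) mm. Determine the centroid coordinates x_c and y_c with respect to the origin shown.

Part | A | x̄ᵢ | ȳᵢ | A·x̄ᵢ | A·ȳᵢ
web | 3080.00 | 11.00 | 70.00 | 33880.00 | 215600.00
bottom flange | 800.00 | 62.00 | 5.00 | 49600.00 | 4000.00
top flange | 800.00 | 62.00 | 135.00 | 49600.00 | 108000.00
Σ | 4680.00 |  |  | 133080.00 | 327600.00
x_c = 133080.00 / 4680.00 = 28.44 mm
y_c = 327600.00 / 4680.00 = 70.00 mm

x_c = 28.44 mm, y_c = 70.00 mm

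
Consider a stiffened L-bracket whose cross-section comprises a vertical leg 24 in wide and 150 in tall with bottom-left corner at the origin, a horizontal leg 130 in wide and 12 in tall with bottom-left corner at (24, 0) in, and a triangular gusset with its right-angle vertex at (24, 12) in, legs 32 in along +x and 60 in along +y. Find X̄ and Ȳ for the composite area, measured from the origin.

X̄ = 35.18 in, Ȳ = 50.67 in

Part | A | x̄ᵢ | ȳᵢ | A·x̄ᵢ | A·ȳᵢ
vertical leg | 3600.00 | 12.00 | 75.00 | 43200.00 | 270000.00
horizontal leg | 1560.00 | 89.00 | 6.00 | 138840.00 | 9360.00
gusset | 960.00 | 34.67 | 32.00 | 33280.00 | 30720.00
Σ | 6120.00 |  |  | 215320.00 | 310080.00
X̄ = 215320.00 / 6120.00 = 35.18 in
Ȳ = 310080.00 / 6120.00 = 50.67 in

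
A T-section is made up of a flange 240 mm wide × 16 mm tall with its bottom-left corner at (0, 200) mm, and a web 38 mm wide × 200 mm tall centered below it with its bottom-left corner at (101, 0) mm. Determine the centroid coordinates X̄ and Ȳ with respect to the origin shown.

X̄ = 120.00 mm, Ȳ = 136.25 mm

web: A = 38 × 200 = 7600.00, centroid at (120.00, 100.00).
flange: A = 240 × 16 = 3840.00, centroid at (120.00, 208.00).
ΣA = 11440.00 mm²
ΣAX̄ = (7600.00)(120.00) + (3840.00)(120.00) = 1372800.00 mm³
ΣAȲ = (7600.00)(100.00) + (3840.00)(208.00) = 1558720.00 mm³
X̄ = 1372800.00 / 11440.00 = 120.00 mm
Ȳ = 1558720.00 / 11440.00 = 136.25 mm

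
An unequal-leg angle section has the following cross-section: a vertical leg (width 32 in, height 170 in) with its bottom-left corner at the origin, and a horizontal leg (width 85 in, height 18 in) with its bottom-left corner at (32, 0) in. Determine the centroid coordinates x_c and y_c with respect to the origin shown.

vertical leg: A = 32 × 170 = 5440.00, centroid at (16.00, 85.00).
horizontal leg: A = 85 × 18 = 1530.00, centroid at (74.50, 9.00).
ΣA = 6970.00 in²
ΣAx_c = (5440.00)(16.00) + (1530.00)(74.50) = 201025.00 in³
ΣAy_c = (5440.00)(85.00) + (1530.00)(9.00) = 476170.00 in³
x_c = 201025.00 / 6970.00 = 28.84 in
y_c = 476170.00 / 6970.00 = 68.32 in

x_c = 28.84 in, y_c = 68.32 in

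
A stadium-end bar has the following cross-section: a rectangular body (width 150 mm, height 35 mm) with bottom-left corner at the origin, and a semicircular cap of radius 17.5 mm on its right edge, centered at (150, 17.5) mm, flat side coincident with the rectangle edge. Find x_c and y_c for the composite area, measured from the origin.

rectangular body: A = 150 × 35 = 5250.00, centroid at (75.00, 17.50).
semicircular end: A = ½π·17.5² = 481.06, centroid at (157.43, 17.50).
ΣA = 5731.06 mm²
ΣAx_c = (5250.00)(75.00) + (481.06)(157.43) = 469481.37 mm³
ΣAy_c = (5250.00)(17.50) + (481.06)(17.50) = 100293.49 mm³
x_c = 469481.37 / 5731.06 = 81.92 mm
y_c = 100293.49 / 5731.06 = 17.50 mm

x_c = 81.92 mm, y_c = 17.50 mm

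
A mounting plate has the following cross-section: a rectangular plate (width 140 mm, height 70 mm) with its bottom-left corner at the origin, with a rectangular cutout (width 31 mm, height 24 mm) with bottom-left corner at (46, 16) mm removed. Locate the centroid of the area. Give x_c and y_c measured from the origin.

plate: A = 140 × 70 = 9800.00, centroid at (70.00, 35.00).
hole: A = −(31 × 24) = -744.00, centroid at (61.50, 28.00).
ΣA = 9056.00 mm², ΣAx_c = 640244.00 mm³, ΣAy_c = 322168.00 mm³.
x_c = 640244.00/9056.00 = 70.70 mm; y_c = 322168.00/9056.00 = 35.58 mm.

x_c = 70.70 mm, y_c = 35.58 mm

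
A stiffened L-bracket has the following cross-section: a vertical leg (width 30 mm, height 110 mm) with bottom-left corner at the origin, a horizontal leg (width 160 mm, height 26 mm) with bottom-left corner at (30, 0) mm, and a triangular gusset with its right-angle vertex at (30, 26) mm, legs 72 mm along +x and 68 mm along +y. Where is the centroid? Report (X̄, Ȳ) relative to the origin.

X̄ = 64.52 mm, Ȳ = 35.80 mm

vertical leg: A = 30 × 110 = 3300.00, centroid at (15.00, 55.00).
horizontal leg: A = 160 × 26 = 4160.00, centroid at (110.00, 13.00).
gusset: A = ½·72·68 = 2448.00, centroid at (54.00, 48.67).
ΣA = 9908.00 mm²
ΣAX̄ = (3300.00)(15.00) + (4160.00)(110.00) + (2448.00)(54.00) = 639292.00 mm³
ΣAȲ = (3300.00)(55.00) + (4160.00)(13.00) + (2448.00)(48.67) = 354716.00 mm³
X̄ = 639292.00 / 9908.00 = 64.52 mm
Ȳ = 354716.00 / 9908.00 = 35.80 mm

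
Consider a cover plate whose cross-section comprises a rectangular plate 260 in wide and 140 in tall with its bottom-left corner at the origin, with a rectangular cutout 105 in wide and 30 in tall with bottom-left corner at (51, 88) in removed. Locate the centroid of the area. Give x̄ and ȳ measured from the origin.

x̄ = 132.51 in, ȳ = 66.87 in

plate: A = 260 × 140 = 36400.00, centroid at (130.00, 70.00).
hole: A = −(105 × 30) = -3150.00, centroid at (103.50, 103.00).
ΣA = 33250.00 in²
ΣAx̄ = (36400.00)(130.00) + (-3150.00)(103.50) = 4405975.00 in³
ΣAȳ = (36400.00)(70.00) + (-3150.00)(103.00) = 2223550.00 in³
x̄ = 4405975.00 / 33250.00 = 132.51 in
ȳ = 2223550.00 / 33250.00 = 66.87 in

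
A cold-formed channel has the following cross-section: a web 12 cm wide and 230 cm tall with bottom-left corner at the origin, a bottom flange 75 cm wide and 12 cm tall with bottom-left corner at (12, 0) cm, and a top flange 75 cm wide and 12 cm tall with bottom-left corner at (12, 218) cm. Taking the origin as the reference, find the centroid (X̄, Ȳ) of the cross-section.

X̄ = 23.17 cm, Ȳ = 115.00 cm

web: A = 12 × 230 = 2760.00, centroid at (6.00, 115.00).
bottom flange: A = 75 × 12 = 900.00, centroid at (49.50, 6.00).
top flange: A = 75 × 12 = 900.00, centroid at (49.50, 224.00).
ΣA = 4560.00 cm²
ΣAX̄ = (2760.00)(6.00) + (900.00)(49.50) + (900.00)(49.50) = 105660.00 cm³
ΣAȲ = (2760.00)(115.00) + (900.00)(6.00) + (900.00)(224.00) = 524400.00 cm³
X̄ = 105660.00 / 4560.00 = 23.17 cm
Ȳ = 524400.00 / 4560.00 = 115.00 cm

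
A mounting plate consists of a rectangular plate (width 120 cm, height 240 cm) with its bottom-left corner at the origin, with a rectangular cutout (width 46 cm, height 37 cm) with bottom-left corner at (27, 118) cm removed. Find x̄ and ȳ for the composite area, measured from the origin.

Part | A | x̄ᵢ | ȳᵢ | A·x̄ᵢ | A·ȳᵢ
plate | 28800.00 | 60.00 | 120.00 | 1728000.00 | 3456000.00
hole | -1702.00 | 50.00 | 136.50 | -85100.00 | -232323.00
Σ | 27098.00 |  |  | 1642900.00 | 3223677.00
x̄ = 1642900.00 / 27098.00 = 60.63 cm
ȳ = 3223677.00 / 27098.00 = 118.96 cm

x̄ = 60.63 cm, ȳ = 118.96 cm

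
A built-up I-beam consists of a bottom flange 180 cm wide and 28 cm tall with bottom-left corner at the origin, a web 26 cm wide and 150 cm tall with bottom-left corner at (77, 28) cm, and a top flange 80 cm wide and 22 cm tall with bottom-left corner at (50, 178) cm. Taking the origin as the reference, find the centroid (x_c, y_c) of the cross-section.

x_c = 90.00 cm, y_c = 75.22 cm

bottom flange: A = 180 × 28 = 5040.00, centroid at (90.00, 14.00).
web: A = 26 × 150 = 3900.00, centroid at (90.00, 103.00).
top flange: A = 80 × 22 = 1760.00, centroid at (90.00, 189.00).
ΣA = 10700.00 cm², ΣAx_c = 963000.00 cm³, ΣAy_c = 804900.00 cm³.
x_c = 963000.00/10700.00 = 90.00 cm; y_c = 804900.00/10700.00 = 75.22 cm.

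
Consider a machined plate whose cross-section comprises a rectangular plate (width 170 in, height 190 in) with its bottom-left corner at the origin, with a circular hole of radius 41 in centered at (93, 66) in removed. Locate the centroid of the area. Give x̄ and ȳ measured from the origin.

Part | A | x̄ᵢ | ȳᵢ | A·x̄ᵢ | A·ȳᵢ
plate | 32300.00 | 85.00 | 95.00 | 2745500.00 | 3068500.00
hole | -5281.02 | 93.00 | 66.00 | -491134.60 | -348547.14
Σ | 27018.98 |  |  | 2254365.40 | 2719952.86
x̄ = 2254365.40 / 27018.98 = 83.44 in
ȳ = 2719952.86 / 27018.98 = 100.67 in

x̄ = 83.44 in, ȳ = 100.67 in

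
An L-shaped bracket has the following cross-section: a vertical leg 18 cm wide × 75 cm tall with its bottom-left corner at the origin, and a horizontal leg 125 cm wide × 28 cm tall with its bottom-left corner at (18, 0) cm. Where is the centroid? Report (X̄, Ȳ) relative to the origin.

X̄ = 60.60 cm, Ȳ = 20.54 cm

Part | A | x̄ᵢ | ȳᵢ | A·x̄ᵢ | A·ȳᵢ
vertical leg | 1350.00 | 9.00 | 37.50 | 12150.00 | 50625.00
horizontal leg | 3500.00 | 80.50 | 14.00 | 281750.00 | 49000.00
Σ | 4850.00 |  |  | 293900.00 | 99625.00
X̄ = 293900.00 / 4850.00 = 60.60 cm
Ȳ = 99625.00 / 4850.00 = 20.54 cm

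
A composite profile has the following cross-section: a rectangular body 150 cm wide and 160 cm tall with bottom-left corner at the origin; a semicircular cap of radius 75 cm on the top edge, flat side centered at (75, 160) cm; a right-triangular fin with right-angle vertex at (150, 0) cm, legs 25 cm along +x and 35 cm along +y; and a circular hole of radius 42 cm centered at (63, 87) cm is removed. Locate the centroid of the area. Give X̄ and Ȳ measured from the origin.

X̄ = 78.71 cm, Ȳ = 113.15 cm

Part | A | x̄ᵢ | ȳᵢ | A·x̄ᵢ | A·ȳᵢ
rectangular body | 24000.00 | 75.00 | 80.00 | 1800000.00 | 1920000.00
semicircular top | 8835.73 | 75.00 | 191.83 | 662679.70 | 1694966.69
triangular fin | 437.50 | 158.33 | 11.67 | 69270.83 | 5104.17
hole | -5541.77 | 63.00 | 87.00 | -349131.47 | -482133.94
Σ | 27731.46 |  |  | 2182819.06 | 3137936.92
X̄ = 2182819.06 / 27731.46 = 78.71 cm
Ȳ = 3137936.92 / 27731.46 = 113.15 cm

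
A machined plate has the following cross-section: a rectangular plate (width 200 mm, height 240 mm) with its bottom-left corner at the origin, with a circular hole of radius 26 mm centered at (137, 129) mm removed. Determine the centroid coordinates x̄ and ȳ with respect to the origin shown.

plate: A = 200 × 240 = 48000.00, centroid at (100.00, 120.00).
hole: A = −π·26² = -2123.72, centroid at (137.00, 129.00).
ΣA = 45876.28 mm², ΣAx̄ = 4509050.82 mm³, ΣAȳ = 5486040.55 mm³.
x̄ = 4509050.82/45876.28 = 98.29 mm; ȳ = 5486040.55/45876.28 = 119.58 mm.

x̄ = 98.29 mm, ȳ = 119.58 mm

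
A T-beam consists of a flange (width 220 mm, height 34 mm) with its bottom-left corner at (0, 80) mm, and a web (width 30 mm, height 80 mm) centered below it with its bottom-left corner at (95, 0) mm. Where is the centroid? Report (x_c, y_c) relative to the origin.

x_c = 110.00 mm, y_c = 83.15 mm

Part | A | x̄ᵢ | ȳᵢ | A·x̄ᵢ | A·ȳᵢ
web | 2400.00 | 110.00 | 40.00 | 264000.00 | 96000.00
flange | 7480.00 | 110.00 | 97.00 | 822800.00 | 725560.00
Σ | 9880.00 |  |  | 1086800.00 | 821560.00
x_c = 1086800.00 / 9880.00 = 110.00 mm
y_c = 821560.00 / 9880.00 = 83.15 mm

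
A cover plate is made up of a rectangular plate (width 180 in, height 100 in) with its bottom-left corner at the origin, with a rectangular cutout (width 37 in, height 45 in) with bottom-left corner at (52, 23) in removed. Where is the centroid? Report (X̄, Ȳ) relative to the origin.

X̄ = 91.99 in, Ȳ = 50.46 in

Part | A | x̄ᵢ | ȳᵢ | A·x̄ᵢ | A·ȳᵢ
plate | 18000.00 | 90.00 | 50.00 | 1620000.00 | 900000.00
hole | -1665.00 | 70.50 | 45.50 | -117382.50 | -75757.50
Σ | 16335.00 |  |  | 1502617.50 | 824242.50
X̄ = 1502617.50 / 16335.00 = 91.99 in
Ȳ = 824242.50 / 16335.00 = 50.46 in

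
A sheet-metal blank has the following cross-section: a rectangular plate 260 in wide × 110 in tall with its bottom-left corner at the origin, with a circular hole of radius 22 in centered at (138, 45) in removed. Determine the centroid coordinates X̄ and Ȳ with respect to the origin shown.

plate: A = 260 × 110 = 28600.00, centroid at (130.00, 55.00).
hole: A = −π·22² = -1520.53, centroid at (138.00, 45.00).
ΣA = 27079.47 in²
ΣAX̄ = (28600.00)(130.00) + (-1520.53)(138.00) = 3508166.74 in³
ΣAȲ = (28600.00)(55.00) + (-1520.53)(45.00) = 1504576.11 in³
X̄ = 3508166.74 / 27079.47 = 129.55 in
Ȳ = 1504576.11 / 27079.47 = 55.56 in

X̄ = 129.55 in, Ȳ = 55.56 in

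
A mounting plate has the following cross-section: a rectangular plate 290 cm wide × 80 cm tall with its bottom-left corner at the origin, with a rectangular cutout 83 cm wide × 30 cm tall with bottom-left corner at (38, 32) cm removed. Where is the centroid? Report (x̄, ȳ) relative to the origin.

x̄ = 152.88 cm, ȳ = 39.16 cm

plate: A = 290 × 80 = 23200.00, centroid at (145.00, 40.00).
hole: A = −(83 × 30) = -2490.00, centroid at (79.50, 47.00).
ΣA = 20710.00 cm²
ΣAx̄ = (23200.00)(145.00) + (-2490.00)(79.50) = 3166045.00 cm³
ΣAȳ = (23200.00)(40.00) + (-2490.00)(47.00) = 810970.00 cm³
x̄ = 3166045.00 / 20710.00 = 152.88 cm
ȳ = 810970.00 / 20710.00 = 39.16 cm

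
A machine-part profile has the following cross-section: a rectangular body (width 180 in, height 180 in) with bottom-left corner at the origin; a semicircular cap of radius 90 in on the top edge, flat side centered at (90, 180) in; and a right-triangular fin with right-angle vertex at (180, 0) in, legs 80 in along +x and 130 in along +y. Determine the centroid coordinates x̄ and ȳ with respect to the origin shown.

x̄ = 102.06 in, ȳ = 117.59 in

rectangular body: A = 180 × 180 = 32400.00, centroid at (90.00, 90.00).
semicircular top: A = ½π·90² = 12723.45, centroid at (90.00, 218.20).
triangular fin: A = ½·80·130 = 5200.00, centroid at (206.67, 43.33).
ΣA = 50323.45 in²
ΣAx̄ = (32400.00)(90.00) + (12723.45)(90.00) + (5200.00)(206.67) = 5135777.19 in³
ΣAȳ = (32400.00)(90.00) + (12723.45)(218.20) + (5200.00)(43.33) = 5917554.38 in³
x̄ = 5135777.19 / 50323.45 = 102.06 in
ȳ = 5917554.38 / 50323.45 = 117.59 in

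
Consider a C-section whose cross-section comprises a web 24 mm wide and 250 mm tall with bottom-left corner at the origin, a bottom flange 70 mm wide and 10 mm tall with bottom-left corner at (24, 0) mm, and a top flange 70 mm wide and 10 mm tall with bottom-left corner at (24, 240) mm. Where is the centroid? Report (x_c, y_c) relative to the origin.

web: A = 24 × 250 = 6000.00, centroid at (12.00, 125.00).
bottom flange: A = 70 × 10 = 700.00, centroid at (59.00, 5.00).
top flange: A = 70 × 10 = 700.00, centroid at (59.00, 245.00).
ΣA = 7400.00 mm²
ΣAx_c = (6000.00)(12.00) + (700.00)(59.00) + (700.00)(59.00) = 154600.00 mm³
ΣAy_c = (6000.00)(125.00) + (700.00)(5.00) + (700.00)(245.00) = 925000.00 mm³
x_c = 154600.00 / 7400.00 = 20.89 mm
y_c = 925000.00 / 7400.00 = 125.00 mm

x_c = 20.89 mm, y_c = 125.00 mm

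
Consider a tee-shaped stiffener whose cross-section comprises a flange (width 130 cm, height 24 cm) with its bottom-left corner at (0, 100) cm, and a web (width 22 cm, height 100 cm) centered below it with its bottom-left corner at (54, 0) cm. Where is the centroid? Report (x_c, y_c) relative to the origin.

x_c = 65.00 cm, y_c = 86.36 cm

web: A = 22 × 100 = 2200.00, centroid at (65.00, 50.00).
flange: A = 130 × 24 = 3120.00, centroid at (65.00, 112.00).
ΣA = 5320.00 cm²
ΣAx_c = (2200.00)(65.00) + (3120.00)(65.00) = 345800.00 cm³
ΣAy_c = (2200.00)(50.00) + (3120.00)(112.00) = 459440.00 cm³
x_c = 345800.00 / 5320.00 = 65.00 cm
y_c = 459440.00 / 5320.00 = 86.36 cm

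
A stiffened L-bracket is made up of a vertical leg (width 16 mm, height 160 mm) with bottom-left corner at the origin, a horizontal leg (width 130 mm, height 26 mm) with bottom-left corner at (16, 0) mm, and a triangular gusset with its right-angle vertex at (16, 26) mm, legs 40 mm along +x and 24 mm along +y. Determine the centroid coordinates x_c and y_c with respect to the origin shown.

x_c = 48.03 mm, y_c = 41.29 mm

vertical leg: A = 16 × 160 = 2560.00, centroid at (8.00, 80.00).
horizontal leg: A = 130 × 26 = 3380.00, centroid at (81.00, 13.00).
gusset: A = ½·40·24 = 480.00, centroid at (29.33, 34.00).
ΣA = 6420.00 mm²
ΣAx_c = (2560.00)(8.00) + (3380.00)(81.00) + (480.00)(29.33) = 308340.00 mm³
ΣAy_c = (2560.00)(80.00) + (3380.00)(13.00) + (480.00)(34.00) = 265060.00 mm³
x_c = 308340.00 / 6420.00 = 48.03 mm
y_c = 265060.00 / 6420.00 = 41.29 mm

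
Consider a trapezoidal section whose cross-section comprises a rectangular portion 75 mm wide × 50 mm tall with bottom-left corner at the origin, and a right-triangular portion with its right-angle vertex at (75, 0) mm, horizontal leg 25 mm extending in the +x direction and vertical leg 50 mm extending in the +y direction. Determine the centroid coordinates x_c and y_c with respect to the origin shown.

x_c = 44.05 mm, y_c = 23.81 mm

rectangular portion: A = 75 × 50 = 3750.00, centroid at (37.50, 25.00).
triangular portion: A = ½·25·50 = 625.00, centroid at (83.33, 16.67).
ΣA = 4375.00 mm²
ΣAx_c = (3750.00)(37.50) + (625.00)(83.33) = 192708.33 mm³
ΣAy_c = (3750.00)(25.00) + (625.00)(16.67) = 104166.67 mm³
x_c = 192708.33 / 4375.00 = 44.05 mm
y_c = 104166.67 / 4375.00 = 23.81 mm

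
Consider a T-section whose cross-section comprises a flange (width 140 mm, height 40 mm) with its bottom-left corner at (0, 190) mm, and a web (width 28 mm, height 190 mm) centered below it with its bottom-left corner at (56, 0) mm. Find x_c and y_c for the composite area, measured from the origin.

Part | A | x̄ᵢ | ȳᵢ | A·x̄ᵢ | A·ȳᵢ
web | 5320.00 | 70.00 | 95.00 | 372400.00 | 505400.00
flange | 5600.00 | 70.00 | 210.00 | 392000.00 | 1176000.00
Σ | 10920.00 |  |  | 764400.00 | 1681400.00
x_c = 764400.00 / 10920.00 = 70.00 mm
y_c = 1681400.00 / 10920.00 = 153.97 mm

x_c = 70.00 mm, y_c = 153.97 mm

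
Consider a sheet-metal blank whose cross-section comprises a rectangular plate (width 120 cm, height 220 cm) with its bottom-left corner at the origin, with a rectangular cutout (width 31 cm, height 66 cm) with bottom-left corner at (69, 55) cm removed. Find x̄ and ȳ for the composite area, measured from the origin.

plate: A = 120 × 220 = 26400.00, centroid at (60.00, 110.00).
hole: A = −(31 × 66) = -2046.00, centroid at (84.50, 88.00).
ΣA = 24354.00 cm², ΣAx̄ = 1411113.00 cm³, ΣAȳ = 2723952.00 cm³.
x̄ = 1411113.00/24354.00 = 57.94 cm; ȳ = 2723952.00/24354.00 = 111.85 cm.

x̄ = 57.94 cm, ȳ = 111.85 cm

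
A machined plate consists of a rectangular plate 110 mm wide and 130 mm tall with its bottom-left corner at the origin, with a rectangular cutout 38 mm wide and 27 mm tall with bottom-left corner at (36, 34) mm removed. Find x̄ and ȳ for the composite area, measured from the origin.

x̄ = 55.00 mm, ȳ = 66.35 mm

plate: A = 110 × 130 = 14300.00, centroid at (55.00, 65.00).
hole: A = −(38 × 27) = -1026.00, centroid at (55.00, 47.50).
ΣA = 13274.00 mm², ΣAx̄ = 730070.00 mm³, ΣAȳ = 880765.00 mm³.
x̄ = 730070.00/13274.00 = 55.00 mm; ȳ = 880765.00/13274.00 = 66.35 mm.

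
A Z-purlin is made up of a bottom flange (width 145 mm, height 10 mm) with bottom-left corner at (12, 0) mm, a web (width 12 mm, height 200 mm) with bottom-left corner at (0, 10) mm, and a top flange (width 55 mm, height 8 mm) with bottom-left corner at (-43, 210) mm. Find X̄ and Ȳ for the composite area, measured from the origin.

bottom flange: A = 145 × 10 = 1450.00, centroid at (84.50, 5.00).
web: A = 12 × 200 = 2400.00, centroid at (6.00, 110.00).
top flange: A = 55 × 8 = 440.00, centroid at (-15.50, 214.00).
ΣA = 4290.00 mm², ΣAX̄ = 130105.00 mm³, ΣAȲ = 365410.00 mm³.
X̄ = 130105.00/4290.00 = 30.33 mm; Ȳ = 365410.00/4290.00 = 85.18 mm.

X̄ = 30.33 mm, Ȳ = 85.18 mm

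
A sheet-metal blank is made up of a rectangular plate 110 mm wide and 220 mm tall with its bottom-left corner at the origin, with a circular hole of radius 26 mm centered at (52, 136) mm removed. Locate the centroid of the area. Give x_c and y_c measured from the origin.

plate: A = 110 × 220 = 24200.00, centroid at (55.00, 110.00).
hole: A = −π·26² = -2123.72, centroid at (52.00, 136.00).
ΣA = 22076.28 mm², ΣAx_c = 1220566.74 mm³, ΣAy_c = 2373174.54 mm³.
x_c = 1220566.74/22076.28 = 55.29 mm; y_c = 2373174.54/22076.28 = 107.50 mm.

x_c = 55.29 mm, y_c = 107.50 mm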